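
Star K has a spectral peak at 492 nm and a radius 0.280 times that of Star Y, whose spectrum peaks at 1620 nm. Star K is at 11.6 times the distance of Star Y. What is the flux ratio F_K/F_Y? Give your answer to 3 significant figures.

0.0685

Wien's law: T_K/T_Y = λ_Y/λ_K = 1620/492 = 3.293.
L_K/L_Y = (R_K/R_Y)²(T_K/T_Y)⁴ = (0.280)²(3.293)⁴ = 9.215.
F_K/F_Y = (L_K/L_Y)/(d_K/d_Y)² = 9.215/(11.6)² = 0.06849.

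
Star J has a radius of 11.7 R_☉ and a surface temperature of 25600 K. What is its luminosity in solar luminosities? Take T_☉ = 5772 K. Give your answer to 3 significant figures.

5.30×10^4 solar luminosities

L/L_☉ = (R/R_☉)² (T/T_☉)⁴ = (11.7)² × (25600/5772)⁴
       = 136.9 × (4.435)⁴ = 136.9 × 386.9 = 5.297×10^4.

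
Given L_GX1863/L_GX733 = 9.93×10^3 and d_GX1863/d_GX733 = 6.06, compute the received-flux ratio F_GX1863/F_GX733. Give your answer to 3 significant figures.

F = L/(4πd²), so F_GX1863/F_GX733 = (L_GX1863/L_GX733) / (d_GX1863/d_GX733)²
= 9.93×10^3 / (6.06)² = 9.93×10^3 / 36.72 = 270.4.

270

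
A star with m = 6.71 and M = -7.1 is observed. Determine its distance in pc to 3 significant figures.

m − M = 5 log₁₀(d/10 pc)
6.71 − (-7.1) = 13.81 = 5 log₁₀(d/10)
d = 10 × 10^(13.81/5) = 10 × 10^2.762 = 5781 pc.

5.78×10^3 pc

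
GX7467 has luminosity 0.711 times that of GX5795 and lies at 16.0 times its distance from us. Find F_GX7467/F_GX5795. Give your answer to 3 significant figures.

0.00278

F = L/(4πd²), so F_GX7467/F_GX5795 = (L_GX7467/L_GX5795) / (d_GX7467/d_GX5795)²
= 0.711 / (16.0)² = 0.711 / 256.0 = 0.002777.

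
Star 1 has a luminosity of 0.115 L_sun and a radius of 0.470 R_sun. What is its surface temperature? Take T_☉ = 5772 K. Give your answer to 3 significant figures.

T/T_☉ = (L/L_☉)^(1/4) / (R/R_☉)^(1/2)
T = 5772 × (0.115)^(1/4) / √(0.470) = 5772 × 0.5823 / 0.6856 = 4903 K.

4.90×10^3 K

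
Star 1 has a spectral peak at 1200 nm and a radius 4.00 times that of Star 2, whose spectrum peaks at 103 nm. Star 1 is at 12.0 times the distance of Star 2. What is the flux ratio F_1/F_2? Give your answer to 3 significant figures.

6.03×10^-6

Wien's law: T_1/T_2 = λ_2/λ_1 = 103/1200 = 0.08583.
L_1/L_2 = (R_1/R_2)²(T_1/T_2)⁴ = (4.00)²(0.08583)⁴ = 8.684×10^-4.
F_1/F_2 = (L_1/L_2)/(d_1/d_2)² = 8.684×10^-4/(12.0)² = 6.031×10^-6.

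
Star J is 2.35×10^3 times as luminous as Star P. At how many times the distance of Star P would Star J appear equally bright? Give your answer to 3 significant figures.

Equal flux requires L_J/d_J² = L_P/d_P², so d_J/d_P = √(L_J/L_P)
= √(2.35×10^3) = 48.48.

48.5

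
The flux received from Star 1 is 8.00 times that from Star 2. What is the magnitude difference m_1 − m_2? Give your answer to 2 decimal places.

-2.26

m_1 − m_2 = −2.5 log₁₀(F_1/F_2) = −2.5 log₁₀(8.00) = −2.5 × (0.903) = -2.258.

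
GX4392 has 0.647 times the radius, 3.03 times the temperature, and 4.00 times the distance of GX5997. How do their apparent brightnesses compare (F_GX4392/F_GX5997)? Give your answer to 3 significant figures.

2.21

L_GX4392/L_GX5997 = (R_GX4392/R_GX5997)²(T_GX4392/T_GX5997)⁴ = (0.647)² × (3.03)⁴ = 35.28.
F_GX4392/F_GX5997 = (L_GX4392/L_GX5997)/(d_GX4392/d_GX5997)² = 35.28 / (4.00)² = 2.205.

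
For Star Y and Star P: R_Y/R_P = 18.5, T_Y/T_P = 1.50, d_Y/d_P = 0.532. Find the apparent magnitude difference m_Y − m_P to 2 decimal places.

-9.47

L_Y/L_P = (18.5)²(1.50)⁴ = 1733.
F_Y/F_P = (L_Y/L_P)/(d_Y/d_P)² = 1733/0.2830 = 6122.
m_Y − m_P = −2.5 log₁₀(6122) = -9.47.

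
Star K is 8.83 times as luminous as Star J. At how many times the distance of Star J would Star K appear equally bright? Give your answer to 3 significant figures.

Equal flux requires L_K/d_K² = L_J/d_J², so d_K/d_J = √(L_K/L_J)
= √(8.83) = 2.972.

2.97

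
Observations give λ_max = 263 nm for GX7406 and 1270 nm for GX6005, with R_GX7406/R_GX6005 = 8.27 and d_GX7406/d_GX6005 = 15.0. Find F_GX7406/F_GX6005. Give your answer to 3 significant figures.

165

Wien's law: T_GX7406/T_GX6005 = λ_GX6005/λ_GX7406 = 1270/263 = 4.829.
L_GX7406/L_GX6005 = (R_GX7406/R_GX6005)²(T_GX7406/T_GX6005)⁴ = (8.27)²(4.829)⁴ = 3.719×10^4.
F_GX7406/F_GX6005 = (L_GX7406/L_GX6005)/(d_GX7406/d_GX6005)² = 3.719×10^4/(15.0)² = 165.3.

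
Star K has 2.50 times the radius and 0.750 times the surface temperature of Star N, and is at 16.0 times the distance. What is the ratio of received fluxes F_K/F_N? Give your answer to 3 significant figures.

L_K/L_N = (R_K/R_N)²(T_K/T_N)⁴ = (2.50)² × (0.750)⁴ = 1.978.
F_K/F_N = (L_K/L_N)/(d_K/d_N)² = 1.978 / (16.0)² = 0.007725.

0.00772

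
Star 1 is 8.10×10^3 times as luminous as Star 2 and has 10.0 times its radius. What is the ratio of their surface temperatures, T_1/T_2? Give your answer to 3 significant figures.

L ∝ R²T⁴ gives T ∝ (L/R²)^(1/4), so
T_1/T_2 = (8.10×10^3 / 10.0²)^(1/4) = (81.00)^(1/4) = 3.000.

3.00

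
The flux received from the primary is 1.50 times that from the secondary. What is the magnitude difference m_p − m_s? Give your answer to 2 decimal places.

-0.44

m_p − m_s = −2.5 log₁₀(F_p/F_s) = −2.5 log₁₀(1.50) = −2.5 × (0.176) = -0.440.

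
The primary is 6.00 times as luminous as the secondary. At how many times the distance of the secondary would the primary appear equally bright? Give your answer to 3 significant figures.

2.45

Equal flux requires L_p/d_p² = L_s/d_s², so d_p/d_s = √(L_p/L_s)
= √(6.00) = 2.449.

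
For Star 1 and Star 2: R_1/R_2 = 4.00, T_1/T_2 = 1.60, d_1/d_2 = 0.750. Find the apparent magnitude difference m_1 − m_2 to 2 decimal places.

L_1/L_2 = (4.00)²(1.60)⁴ = 104.9.
F_1/F_2 = (L_1/L_2)/(d_1/d_2)² = 104.9/0.5625 = 186.4.
m_1 − m_2 = −2.5 log₁₀(186.4) = -5.68.

-5.68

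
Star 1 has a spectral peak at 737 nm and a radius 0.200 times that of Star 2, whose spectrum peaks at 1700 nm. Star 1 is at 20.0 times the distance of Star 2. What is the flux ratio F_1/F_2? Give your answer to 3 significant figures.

Wien's law: T_1/T_2 = λ_2/λ_1 = 1700/737 = 2.307.
L_1/L_2 = (R_1/R_2)²(T_1/T_2)⁴ = (0.200)²(2.307)⁴ = 1.132.
F_1/F_2 = (L_1/L_2)/(d_1/d_2)² = 1.132/(20.0)² = 0.002831.

0.00283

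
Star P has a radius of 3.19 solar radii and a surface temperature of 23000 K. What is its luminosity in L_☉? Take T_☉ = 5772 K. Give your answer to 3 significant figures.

2.57×10^3 L_☉

L/L_☉ = (R/R_☉)² (T/T_☉)⁴ = (3.19)² × (23000/5772)⁴
       = 10.18 × (3.985)⁴ = 10.18 × 252.1 = 2566.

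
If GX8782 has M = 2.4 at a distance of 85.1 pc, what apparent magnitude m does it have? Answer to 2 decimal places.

7.05

m = M + 5 log₁₀(d/10 pc) = 2.4 + 5 log₁₀(85.1/10)
  = 2.4 + 5 × 0.930 = 2.4 + 4.65 = 7.05.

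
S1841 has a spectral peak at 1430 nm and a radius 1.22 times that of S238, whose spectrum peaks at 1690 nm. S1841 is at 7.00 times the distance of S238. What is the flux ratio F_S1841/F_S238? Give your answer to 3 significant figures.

Wien's law: T_S1841/T_S238 = λ_S238/λ_S1841 = 1690/1430 = 1.182.
L_S1841/L_S238 = (R_S1841/R_S238)²(T_S1841/T_S238)⁴ = (1.22)²(1.182)⁴ = 2.904.
F_S1841/F_S238 = (L_S1841/L_S238)/(d_S1841/d_S238)² = 2.904/(7.00)² = 0.05926.

0.0593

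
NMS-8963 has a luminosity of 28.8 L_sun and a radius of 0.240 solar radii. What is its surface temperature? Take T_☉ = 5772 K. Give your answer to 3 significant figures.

2.73×10^4 K

T/T_☉ = (L/L_☉)^(1/4) / (R/R_☉)^(1/2)
T = 5772 × (28.8)^(1/4) / √(0.240) = 5772 × 2.317 / 0.4899 = 2.729×10^4 K.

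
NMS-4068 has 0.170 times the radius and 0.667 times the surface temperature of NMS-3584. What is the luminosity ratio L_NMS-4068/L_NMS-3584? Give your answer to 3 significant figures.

From the Stefan–Boltzmann law, L ∝ R²T⁴, so
L_NMS-4068/L_NMS-3584 = (R_NMS-4068/R_NMS-3584)² (T_NMS-4068/T_NMS-3584)⁴ = (0.170)² × (0.667)⁴ = 0.02890 × 0.1979 = 0.005720.

0.00572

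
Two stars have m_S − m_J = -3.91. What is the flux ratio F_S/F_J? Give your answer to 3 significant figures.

36.6

F_S/F_J = 10^(−(m_S − m_J)/2.5) = 10^(3.91/2.5) = 10^1.564 = 36.64.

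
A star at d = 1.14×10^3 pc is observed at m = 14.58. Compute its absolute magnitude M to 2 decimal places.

M = m − 5 log₁₀(d/10 pc) = 14.58 − 5 log₁₀(1.14×10^3/10)
  = 14.58 − 5 × 2.057 = 14.58 − 10.28 = 4.30.

4.30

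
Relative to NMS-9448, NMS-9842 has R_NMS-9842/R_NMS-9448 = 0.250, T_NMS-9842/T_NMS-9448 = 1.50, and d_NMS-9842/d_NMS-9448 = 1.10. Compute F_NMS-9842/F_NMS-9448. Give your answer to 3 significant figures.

L_NMS-9842/L_NMS-9448 = (R_NMS-9842/R_NMS-9448)²(T_NMS-9842/T_NMS-9448)⁴ = (0.250)² × (1.50)⁴ = 0.3164.
F_NMS-9842/F_NMS-9448 = (L_NMS-9842/L_NMS-9448)/(d_NMS-9842/d_NMS-9448)² = 0.3164 / (1.10)² = 0.2615.

0.261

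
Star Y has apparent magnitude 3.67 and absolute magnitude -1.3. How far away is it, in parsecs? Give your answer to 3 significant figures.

m − M = 5 log₁₀(d/10 pc)
3.67 − (-1.3) = 4.97 = 5 log₁₀(d/10)
d = 10 × 10^(4.97/5) = 10 × 10^0.994 = 98.63 pc.

98.6 pc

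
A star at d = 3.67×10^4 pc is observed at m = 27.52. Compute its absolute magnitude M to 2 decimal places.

M = m − 5 log₁₀(d/10 pc) = 27.52 − 5 log₁₀(3.67×10^4/10)
  = 27.52 − 5 × 3.565 = 27.52 − 17.82 = 9.70.

9.70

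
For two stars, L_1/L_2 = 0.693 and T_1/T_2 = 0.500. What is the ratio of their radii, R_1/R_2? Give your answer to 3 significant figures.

3.33

L ∝ R²T⁴ gives R ∝ √L / T², so
R_1/R_2 = √(0.693) / (0.500)² = 0.8325 / 0.2500 = 3.330.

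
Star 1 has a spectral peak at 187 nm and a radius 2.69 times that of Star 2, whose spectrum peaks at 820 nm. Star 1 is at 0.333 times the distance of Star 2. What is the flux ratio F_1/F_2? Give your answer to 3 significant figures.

Wien's law: T_1/T_2 = λ_2/λ_1 = 820/187 = 4.385.
L_1/L_2 = (R_1/R_2)²(T_1/T_2)⁴ = (2.69)²(4.385)⁴ = 2675.
F_1/F_2 = (L_1/L_2)/(d_1/d_2)² = 2675/(0.333)² = 2.413×10^4.

2.41×10^4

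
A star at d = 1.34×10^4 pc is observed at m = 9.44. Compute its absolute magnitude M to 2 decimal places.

-6.20

M = m − 5 log₁₀(d/10 pc) = 9.44 − 5 log₁₀(1.34×10^4/10)
  = 9.44 − 5 × 3.127 = 9.44 − 15.64 = -6.20.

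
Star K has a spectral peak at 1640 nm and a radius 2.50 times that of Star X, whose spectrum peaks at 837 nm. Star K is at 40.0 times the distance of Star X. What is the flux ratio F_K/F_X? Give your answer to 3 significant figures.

2.65×10^-4

Wien's law: T_K/T_X = λ_X/λ_K = 837/1640 = 0.5104.
L_K/L_X = (R_K/R_X)²(T_K/T_X)⁴ = (2.50)²(0.5104)⁴ = 0.4240.
F_K/F_X = (L_K/L_X)/(d_K/d_X)² = 0.4240/(40.0)² = 2.650×10^-4.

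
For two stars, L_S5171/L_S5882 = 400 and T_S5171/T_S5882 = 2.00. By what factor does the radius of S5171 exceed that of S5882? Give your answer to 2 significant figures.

5.0

L ∝ R²T⁴ gives R ∝ √L / T², so
R_S5171/R_S5882 = √(400) / (2.00)² = 20.00 / 4.000 = 5.000.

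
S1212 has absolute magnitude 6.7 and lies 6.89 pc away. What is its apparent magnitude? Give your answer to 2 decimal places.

5.89

m = M + 5 log₁₀(d/10 pc) = 6.7 + 5 log₁₀(6.89/10)
  = 6.7 + 5 × -0.162 = 6.7 + -0.81 = 5.89.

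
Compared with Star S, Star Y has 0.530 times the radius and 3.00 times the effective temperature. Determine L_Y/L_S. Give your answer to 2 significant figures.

From the Stefan–Boltzmann law, L ∝ R²T⁴, so
L_Y/L_S = (R_Y/R_S)² (T_Y/T_S)⁴ = (0.530)² × (3.00)⁴ = 0.2809 × 81.00 = 22.75.

23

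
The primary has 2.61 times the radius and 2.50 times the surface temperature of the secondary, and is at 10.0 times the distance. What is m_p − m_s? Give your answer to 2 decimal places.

L_p/L_s = (2.61)²(2.50)⁴ = 266.1.
F_p/F_s = (L_p/L_s)/(d_p/d_s)² = 266.1/100.0 = 2.661.
m_p − m_s = −2.5 log₁₀(2.661) = -1.06.

-1.06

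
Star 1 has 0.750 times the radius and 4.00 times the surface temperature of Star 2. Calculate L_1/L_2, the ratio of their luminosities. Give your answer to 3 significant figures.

144

From the Stefan–Boltzmann law, L ∝ R²T⁴, so
L_1/L_2 = (R_1/R_2)² (T_1/T_2)⁴ = (0.750)² × (4.00)⁴ = 0.5625 × 256.0 = 144.0.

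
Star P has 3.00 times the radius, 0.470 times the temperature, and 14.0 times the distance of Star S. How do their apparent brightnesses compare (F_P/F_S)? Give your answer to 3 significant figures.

L_P/L_S = (R_P/R_S)²(T_P/T_S)⁴ = (3.00)² × (0.470)⁴ = 0.4392.
F_P/F_S = (L_P/L_S)/(d_P/d_S)² = 0.4392 / (14.0)² = 0.002241.

0.00224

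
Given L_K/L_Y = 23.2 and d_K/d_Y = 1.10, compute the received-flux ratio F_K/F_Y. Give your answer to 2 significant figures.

F = L/(4πd²), so F_K/F_Y = (L_K/L_Y) / (d_K/d_Y)²
= 23.2 / (1.10)² = 23.2 / 1.210 = 19.17.

19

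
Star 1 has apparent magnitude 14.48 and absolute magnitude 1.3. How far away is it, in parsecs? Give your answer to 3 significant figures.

4.33×10^3 pc

m − M = 5 log₁₀(d/10 pc)
14.48 − (1.3) = 13.18 = 5 log₁₀(d/10)
d = 10 × 10^(13.18/5) = 10 × 10^2.636 = 4325 pc.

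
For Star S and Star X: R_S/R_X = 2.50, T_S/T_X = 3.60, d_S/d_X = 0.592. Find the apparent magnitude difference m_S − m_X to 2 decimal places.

L_S/L_X = (2.50)²(3.60)⁴ = 1050.
F_S/F_X = (L_S/L_X)/(d_S/d_X)² = 1050/0.3505 = 2995.
m_S − m_X = −2.5 log₁₀(2995) = -8.69.

-8.69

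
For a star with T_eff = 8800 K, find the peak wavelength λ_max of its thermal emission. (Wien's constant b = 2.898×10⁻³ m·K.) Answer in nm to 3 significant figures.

329 nm

λ_max = b/T = 2.898×10⁻³ / 8800 = 3.29×10^-7 m = 329.3 nm.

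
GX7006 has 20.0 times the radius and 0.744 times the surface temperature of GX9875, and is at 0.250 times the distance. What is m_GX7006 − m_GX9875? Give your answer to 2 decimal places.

L_GX7006/L_GX9875 = (20.0)²(0.744)⁴ = 122.6.
F_GX7006/F_GX9875 = (L_GX7006/L_GX9875)/(d_GX7006/d_GX9875)² = 122.6/0.06250 = 1961.
m_GX7006 − m_GX9875 = −2.5 log₁₀(1961) = -8.23.

-8.23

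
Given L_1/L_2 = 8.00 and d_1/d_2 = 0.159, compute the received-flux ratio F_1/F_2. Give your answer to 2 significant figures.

F = L/(4πd²), so F_1/F_2 = (L_1/L_2) / (d_1/d_2)²
= 8.00 / (0.159)² = 8.00 / 0.02528 = 316.4.

3.2×10^2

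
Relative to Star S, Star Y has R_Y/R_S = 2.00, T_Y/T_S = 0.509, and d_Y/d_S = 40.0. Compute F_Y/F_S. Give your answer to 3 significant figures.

L_Y/L_S = (R_Y/R_S)²(T_Y/T_S)⁴ = (2.00)² × (0.509)⁴ = 0.2685.
F_Y/F_S = (L_Y/L_S)/(d_Y/d_S)² = 0.2685 / (40.0)² = 1.678×10^-4.

1.68×10^-4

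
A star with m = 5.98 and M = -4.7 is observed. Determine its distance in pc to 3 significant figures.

m − M = 5 log₁₀(d/10 pc)
5.98 − (-4.7) = 10.68 = 5 log₁₀(d/10)
d = 10 × 10^(10.68/5) = 10 × 10^2.136 = 1368 pc.

1.37×10^3 pc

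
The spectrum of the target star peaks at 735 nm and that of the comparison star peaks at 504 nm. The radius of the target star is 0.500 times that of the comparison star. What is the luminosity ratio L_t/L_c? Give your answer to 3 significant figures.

Wien's law gives T ∝ 1/λ_max, so T_t/T_c = λ_c/λ_t = 504/735 = 0.6857.
Then L ∝ R²T⁴ gives L_t/L_c = (0.500)² × (0.6857)⁴ = 0.2500 × 0.2211 = 0.05527.

0.0553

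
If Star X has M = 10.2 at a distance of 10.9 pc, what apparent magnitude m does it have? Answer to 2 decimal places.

10.39

m = M + 5 log₁₀(d/10 pc) = 10.2 + 5 log₁₀(10.9/10)
  = 10.2 + 5 × 0.037 = 10.2 + 0.19 = 10.39.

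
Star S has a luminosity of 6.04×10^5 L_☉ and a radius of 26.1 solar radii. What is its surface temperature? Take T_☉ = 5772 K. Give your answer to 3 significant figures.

T/T_☉ = (L/L_☉)^(1/4) / (R/R_☉)^(1/2)
T = 5772 × (6.04×10^5)^(1/4) / √(26.1) = 5772 × 27.88 / 5.109 = 3.150×10^4 K.

3.15×10^4 K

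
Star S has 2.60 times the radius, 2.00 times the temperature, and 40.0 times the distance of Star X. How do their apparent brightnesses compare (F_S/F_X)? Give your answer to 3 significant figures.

L_S/L_X = (R_S/R_X)²(T_S/T_X)⁴ = (2.60)² × (2.00)⁴ = 108.2.
F_S/F_X = (L_S/L_X)/(d_S/d_X)² = 108.2 / (40.0)² = 0.06760.

0.0676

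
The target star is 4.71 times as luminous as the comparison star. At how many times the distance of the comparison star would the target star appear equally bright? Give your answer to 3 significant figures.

2.17

Equal flux requires L_t/d_t² = L_c/d_c², so d_t/d_c = √(L_t/L_c)
= √(4.71) = 2.170.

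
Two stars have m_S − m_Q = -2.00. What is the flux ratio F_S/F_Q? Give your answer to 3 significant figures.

F_S/F_Q = 10^(−(m_S − m_Q)/2.5) = 10^(2.00/2.5) = 10^0.800 = 6.310.

6.31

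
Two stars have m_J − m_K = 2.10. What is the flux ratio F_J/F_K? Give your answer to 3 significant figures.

F_J/F_K = 10^(−(m_J − m_K)/2.5) = 10^(-2.10/2.5) = 10^-0.840 = 0.1445.

0.145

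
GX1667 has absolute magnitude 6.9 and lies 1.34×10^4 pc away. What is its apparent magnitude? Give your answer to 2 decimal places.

m = M + 5 log₁₀(d/10 pc) = 6.9 + 5 log₁₀(1.34×10^4/10)
  = 6.9 + 5 × 3.127 = 6.9 + 15.64 = 22.54.

22.54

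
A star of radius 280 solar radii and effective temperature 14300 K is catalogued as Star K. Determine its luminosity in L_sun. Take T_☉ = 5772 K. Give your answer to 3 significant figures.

2.95×10^6 L_sun

L/L_☉ = (R/R_☉)² (T/T_☉)⁴ = (280)² × (14300/5772)⁴
       = 7.840×10^4 × (2.477)⁴ = 7.840×10^4 × 37.67 = 2.954×10^6.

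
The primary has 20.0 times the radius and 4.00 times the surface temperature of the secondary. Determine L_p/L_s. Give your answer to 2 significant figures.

From the Stefan–Boltzmann law, L ∝ R²T⁴, so
L_p/L_s = (R_p/R_s)² (T_p/T_s)⁴ = (20.0)² × (4.00)⁴ = 400.0 × 256.0 = 1.024×10^5.

1.0×10^5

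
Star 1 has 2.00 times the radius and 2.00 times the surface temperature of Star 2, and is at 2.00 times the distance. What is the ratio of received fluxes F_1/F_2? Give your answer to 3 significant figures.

L_1/L_2 = (R_1/R_2)²(T_1/T_2)⁴ = (2.00)² × (2.00)⁴ = 64.00.
F_1/F_2 = (L_1/L_2)/(d_1/d_2)² = 64.00 / (2.00)² = 16.00.

16.0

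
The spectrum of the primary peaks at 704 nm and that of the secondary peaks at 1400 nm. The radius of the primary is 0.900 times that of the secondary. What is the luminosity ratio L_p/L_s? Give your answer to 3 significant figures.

12.7

Wien's law gives T ∝ 1/λ_max, so T_p/T_s = λ_s/λ_p = 1400/704 = 1.989.
Then L ∝ R²T⁴ gives L_p/L_s = (0.900)² × (1.989)⁴ = 0.8100 × 15.64 = 12.67.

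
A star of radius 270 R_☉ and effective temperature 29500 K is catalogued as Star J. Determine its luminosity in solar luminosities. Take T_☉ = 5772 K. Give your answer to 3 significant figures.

L/L_☉ = (R/R_☉)² (T/T_☉)⁴ = (270)² × (29500/5772)⁴
       = 7.290×10^4 × (5.111)⁴ = 7.290×10^4 × 682.3 = 4.974×10^7.

4.97×10^7 solar luminosities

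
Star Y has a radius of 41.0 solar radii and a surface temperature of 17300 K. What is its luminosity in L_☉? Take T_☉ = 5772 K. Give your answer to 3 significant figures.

L/L_☉ = (R/R_☉)² (T/T_☉)⁴ = (41.0)² × (17300/5772)⁴
       = 1681 × (2.997)⁴ = 1681 × 80.70 = 1.357×10^5.

1.36×10^5 L_☉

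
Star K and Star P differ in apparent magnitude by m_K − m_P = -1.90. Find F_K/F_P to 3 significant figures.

F_K/F_P = 10^(−(m_K − m_P)/2.5) = 10^(1.90/2.5) = 10^0.760 = 5.754.

5.75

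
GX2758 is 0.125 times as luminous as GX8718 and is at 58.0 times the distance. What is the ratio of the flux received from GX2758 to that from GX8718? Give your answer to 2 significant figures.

3.7×10^-5

F = L/(4πd²), so F_GX2758/F_GX8718 = (L_GX2758/L_GX8718) / (d_GX2758/d_GX8718)²
= 0.125 / (58.0)² = 0.125 / 3364 = 3.716×10^-5.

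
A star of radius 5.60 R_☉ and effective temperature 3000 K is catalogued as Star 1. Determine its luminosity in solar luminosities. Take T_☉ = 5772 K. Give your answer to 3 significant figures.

2.29 solar luminosities

L/L_☉ = (R/R_☉)² (T/T_☉)⁴ = (5.60)² × (3000/5772)⁴
       = 31.36 × (0.5198)⁴ = 31.36 × 0.07298 = 2.289.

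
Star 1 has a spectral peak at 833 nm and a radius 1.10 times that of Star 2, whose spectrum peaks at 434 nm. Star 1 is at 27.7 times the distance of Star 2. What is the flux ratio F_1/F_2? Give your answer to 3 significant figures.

Wien's law: T_1/T_2 = λ_2/λ_1 = 434/833 = 0.5210.
L_1/L_2 = (R_1/R_2)²(T_1/T_2)⁴ = (1.10)²(0.5210)⁴ = 0.08916.
F_1/F_2 = (L_1/L_2)/(d_1/d_2)² = 0.08916/(27.7)² = 1.162×10^-4.

1.16×10^-4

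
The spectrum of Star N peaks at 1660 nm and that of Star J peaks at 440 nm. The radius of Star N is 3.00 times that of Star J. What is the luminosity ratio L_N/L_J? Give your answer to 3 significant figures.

0.0444

Wien's law gives T ∝ 1/λ_max, so T_N/T_J = λ_J/λ_N = 440/1660 = 0.2651.
Then L ∝ R²T⁴ gives L_N/L_J = (3.00)² × (0.2651)⁴ = 9.000 × 0.004936 = 0.04442.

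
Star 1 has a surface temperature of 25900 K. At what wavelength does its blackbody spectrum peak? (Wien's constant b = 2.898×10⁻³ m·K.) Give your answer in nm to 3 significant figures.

112 nm

λ_max = b/T = 2.898×10⁻³ / 25900 = 1.12×10^-7 m = 111.9 nm.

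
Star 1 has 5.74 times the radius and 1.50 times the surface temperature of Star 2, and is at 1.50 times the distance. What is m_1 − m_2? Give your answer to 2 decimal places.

-4.68

L_1/L_2 = (5.74)²(1.50)⁴ = 166.8.
F_1/F_2 = (L_1/L_2)/(d_1/d_2)² = 166.8/2.250 = 74.13.
m_1 − m_2 = −2.5 log₁₀(74.13) = -4.68.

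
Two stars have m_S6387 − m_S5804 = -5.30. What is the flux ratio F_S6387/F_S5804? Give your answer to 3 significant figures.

132

F_S6387/F_S5804 = 10^(−(m_S6387 − m_S5804)/2.5) = 10^(5.30/2.5) = 10^2.120 = 131.8.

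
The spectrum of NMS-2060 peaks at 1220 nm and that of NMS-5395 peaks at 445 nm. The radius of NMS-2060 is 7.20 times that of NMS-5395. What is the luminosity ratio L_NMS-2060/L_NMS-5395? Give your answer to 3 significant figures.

0.918

Wien's law gives T ∝ 1/λ_max, so T_NMS-2060/T_NMS-5395 = λ_NMS-5395/λ_NMS-2060 = 445/1220 = 0.3648.
Then L ∝ R²T⁴ gives L_NMS-2060/L_NMS-5395 = (7.20)² × (0.3648)⁴ = 51.84 × 0.01770 = 0.9176.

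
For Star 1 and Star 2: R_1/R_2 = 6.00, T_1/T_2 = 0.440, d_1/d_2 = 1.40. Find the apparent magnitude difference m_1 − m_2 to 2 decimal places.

0.41

L_1/L_2 = (6.00)²(0.440)⁴ = 1.349.
F_1/F_2 = (L_1/L_2)/(d_1/d_2)² = 1.349/1.960 = 0.6884.
m_1 − m_2 = −2.5 log₁₀(0.6884) = 0.41.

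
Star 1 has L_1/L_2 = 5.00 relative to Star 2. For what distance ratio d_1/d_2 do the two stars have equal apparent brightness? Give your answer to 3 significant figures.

Equal flux requires L_1/d_1² = L_2/d_2², so d_1/d_2 = √(L_1/L_2)
= √(5.00) = 2.236.

2.24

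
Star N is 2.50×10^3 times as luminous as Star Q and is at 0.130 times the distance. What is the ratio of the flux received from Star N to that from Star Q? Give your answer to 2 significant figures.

1.5×10^5

F = L/(4πd²), so F_N/F_Q = (L_N/L_Q) / (d_N/d_Q)²
= 2.50×10^3 / (0.130)² = 2.50×10^3 / 0.01690 = 1.479×10^5.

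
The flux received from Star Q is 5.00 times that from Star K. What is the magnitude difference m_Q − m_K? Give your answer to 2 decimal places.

m_Q − m_K = −2.5 log₁₀(F_Q/F_K) = −2.5 log₁₀(5.00) = −2.5 × (0.699) = -1.747.

-1.75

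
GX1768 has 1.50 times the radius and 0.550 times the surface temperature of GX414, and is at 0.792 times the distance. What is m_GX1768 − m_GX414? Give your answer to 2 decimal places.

1.21

L_GX1768/L_GX414 = (1.50)²(0.550)⁴ = 0.2059.
F_GX1768/F_GX414 = (L_GX1768/L_GX414)/(d_GX1768/d_GX414)² = 0.2059/0.6273 = 0.3282.
m_GX1768 − m_GX414 = −2.5 log₁₀(0.3282) = 1.21.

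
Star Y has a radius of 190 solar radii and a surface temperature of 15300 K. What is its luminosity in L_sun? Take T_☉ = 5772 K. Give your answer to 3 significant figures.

1.78×10^6 L_sun

L/L_☉ = (R/R_☉)² (T/T_☉)⁴ = (190)² × (15300/5772)⁴
       = 3.610×10^4 × (2.651)⁴ = 3.610×10^4 × 49.37 = 1.782×10^6.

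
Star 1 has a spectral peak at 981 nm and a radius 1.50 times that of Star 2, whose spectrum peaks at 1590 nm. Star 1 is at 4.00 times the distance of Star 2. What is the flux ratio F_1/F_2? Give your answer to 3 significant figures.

0.970

Wien's law: T_1/T_2 = λ_2/λ_1 = 1590/981 = 1.621.
L_1/L_2 = (R_1/R_2)²(T_1/T_2)⁴ = (1.50)²(1.621)⁴ = 15.53.
F_1/F_2 = (L_1/L_2)/(d_1/d_2)² = 15.53/(4.00)² = 0.9705.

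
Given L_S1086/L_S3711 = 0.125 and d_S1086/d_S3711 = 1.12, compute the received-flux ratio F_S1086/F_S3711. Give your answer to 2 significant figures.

0.10

F = L/(4πd²), so F_S1086/F_S3711 = (L_S1086/L_S3711) / (d_S1086/d_S3711)²
= 0.125 / (1.12)² = 0.125 / 1.254 = 0.09965.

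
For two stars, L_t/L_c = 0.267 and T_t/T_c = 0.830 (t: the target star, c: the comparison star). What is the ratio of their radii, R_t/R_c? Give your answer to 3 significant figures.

L ∝ R²T⁴ gives R ∝ √L / T², so
R_t/R_c = √(0.267) / (0.830)² = 0.5167 / 0.6889 = 0.7501.

0.750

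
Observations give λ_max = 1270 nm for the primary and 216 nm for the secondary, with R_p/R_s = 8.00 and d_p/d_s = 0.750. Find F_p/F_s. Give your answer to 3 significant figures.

Wien's law: T_p/T_s = λ_s/λ_p = 216/1270 = 0.1701.
L_p/L_s = (R_p/R_s)²(T_p/T_s)⁴ = (8.00)²(0.1701)⁴ = 0.05355.
F_p/F_s = (L_p/L_s)/(d_p/d_s)² = 0.05355/(0.750)² = 0.09520.

0.0952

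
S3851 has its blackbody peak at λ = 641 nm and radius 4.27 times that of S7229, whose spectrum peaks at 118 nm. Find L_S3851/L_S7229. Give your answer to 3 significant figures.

Wien's law gives T ∝ 1/λ_max, so T_S3851/T_S7229 = λ_S7229/λ_S3851 = 118/641 = 0.1841.
Then L ∝ R²T⁴ gives L_S3851/L_S7229 = (4.27)² × (0.1841)⁴ = 18.23 × 0.001148 = 0.02094.

0.0209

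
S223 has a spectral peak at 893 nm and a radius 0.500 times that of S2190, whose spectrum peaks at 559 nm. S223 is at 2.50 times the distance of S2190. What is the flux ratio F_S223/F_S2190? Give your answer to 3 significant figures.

0.00614

Wien's law: T_S223/T_S2190 = λ_S2190/λ_S223 = 559/893 = 0.6260.
L_S223/L_S2190 = (R_S223/R_S2190)²(T_S223/T_S2190)⁴ = (0.500)²(0.6260)⁴ = 0.03839.
F_S223/F_S2190 = (L_S223/L_S2190)/(d_S223/d_S2190)² = 0.03839/(2.50)² = 0.006142.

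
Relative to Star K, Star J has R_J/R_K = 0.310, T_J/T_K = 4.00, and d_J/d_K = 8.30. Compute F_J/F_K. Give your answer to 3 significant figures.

0.357

L_J/L_K = (R_J/R_K)²(T_J/T_K)⁴ = (0.310)² × (4.00)⁴ = 24.60.
F_J/F_K = (L_J/L_K)/(d_J/d_K)² = 24.60 / (8.30)² = 0.3571.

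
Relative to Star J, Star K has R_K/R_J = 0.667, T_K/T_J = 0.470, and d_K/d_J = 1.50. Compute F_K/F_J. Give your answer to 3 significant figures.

0.00965

L_K/L_J = (R_K/R_J)²(T_K/T_J)⁴ = (0.667)² × (0.470)⁴ = 0.02171.
F_K/F_J = (L_K/L_J)/(d_K/d_J)² = 0.02171 / (1.50)² = 0.009649.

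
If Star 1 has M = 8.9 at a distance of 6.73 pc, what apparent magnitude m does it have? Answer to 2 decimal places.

8.04

m = M + 5 log₁₀(d/10 pc) = 8.9 + 5 log₁₀(6.73/10)
  = 8.9 + 5 × -0.172 = 8.9 + -0.86 = 8.04.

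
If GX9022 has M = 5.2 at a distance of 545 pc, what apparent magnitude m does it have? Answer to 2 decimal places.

13.88

m = M + 5 log₁₀(d/10 pc) = 5.2 + 5 log₁₀(545/10)
  = 5.2 + 5 × 1.736 = 5.2 + 8.68 = 13.88.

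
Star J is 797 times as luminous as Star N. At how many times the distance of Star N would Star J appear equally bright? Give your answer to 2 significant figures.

Equal flux requires L_J/d_J² = L_N/d_N², so d_J/d_N = √(L_J/L_N)
= √(797) = 28.23.

28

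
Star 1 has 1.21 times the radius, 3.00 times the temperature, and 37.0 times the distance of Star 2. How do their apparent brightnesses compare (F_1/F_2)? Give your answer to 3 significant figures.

0.0866

L_1/L_2 = (R_1/R_2)²(T_1/T_2)⁴ = (1.21)² × (3.00)⁴ = 118.6.
F_1/F_2 = (L_1/L_2)/(d_1/d_2)² = 118.6 / (37.0)² = 0.08663.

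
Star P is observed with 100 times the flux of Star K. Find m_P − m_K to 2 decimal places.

-5.00

m_P − m_K = −2.5 log₁₀(F_P/F_K) = −2.5 log₁₀(100) = −2.5 × (2.000) = -5.000.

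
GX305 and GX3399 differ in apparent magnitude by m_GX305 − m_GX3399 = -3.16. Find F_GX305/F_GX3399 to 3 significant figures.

18.4

F_GX305/F_GX3399 = 10^(−(m_GX305 − m_GX3399)/2.5) = 10^(3.16/2.5) = 10^1.264 = 18.37.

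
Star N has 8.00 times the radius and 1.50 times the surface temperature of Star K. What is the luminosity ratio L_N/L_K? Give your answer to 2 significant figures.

3.2×10^2

From the Stefan–Boltzmann law, L ∝ R²T⁴, so
L_N/L_K = (R_N/R_K)² (T_N/T_K)⁴ = (8.00)² × (1.50)⁴ = 64.00 × 5.062 = 324.0.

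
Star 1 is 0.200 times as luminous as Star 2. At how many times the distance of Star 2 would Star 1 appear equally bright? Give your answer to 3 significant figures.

Equal flux requires L_1/d_1² = L_2/d_2², so d_1/d_2 = √(L_1/L_2)
= √(0.200) = 0.4472.

0.447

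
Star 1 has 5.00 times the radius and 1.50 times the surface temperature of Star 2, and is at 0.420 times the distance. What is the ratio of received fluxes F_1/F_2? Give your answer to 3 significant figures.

L_1/L_2 = (R_1/R_2)²(T_1/T_2)⁴ = (5.00)² × (1.50)⁴ = 126.6.
F_1/F_2 = (L_1/L_2)/(d_1/d_2)² = 126.6 / (0.420)² = 717.5.

717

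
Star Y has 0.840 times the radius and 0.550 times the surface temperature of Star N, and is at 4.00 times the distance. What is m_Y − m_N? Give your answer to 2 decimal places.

L_Y/L_N = (0.840)²(0.550)⁴ = 0.06457.
F_Y/F_N = (L_Y/L_N)/(d_Y/d_N)² = 0.06457/16.00 = 0.004035.
m_Y − m_N = −2.5 log₁₀(0.004035) = 5.99.

5.99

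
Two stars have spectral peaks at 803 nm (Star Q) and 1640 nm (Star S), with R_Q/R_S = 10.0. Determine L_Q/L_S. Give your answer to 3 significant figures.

Wien's law gives T ∝ 1/λ_max, so T_Q/T_S = λ_S/λ_Q = 1640/803 = 2.042.
Then L ∝ R²T⁴ gives L_Q/L_S = (10.0)² × (2.042)⁴ = 100.0 × 17.40 = 1740.

1.74×10^3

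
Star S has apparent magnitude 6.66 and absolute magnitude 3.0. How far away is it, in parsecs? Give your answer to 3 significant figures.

54.0 pc

m − M = 5 log₁₀(d/10 pc)
6.66 − (3.0) = 3.66 = 5 log₁₀(d/10)
d = 10 × 10^(3.66/5) = 10 × 10^0.732 = 53.95 pc.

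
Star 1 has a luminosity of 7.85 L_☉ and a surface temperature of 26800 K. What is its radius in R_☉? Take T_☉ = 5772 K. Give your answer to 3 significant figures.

0.130 R_☉

R/R_☉ = √(L/L_☉) / (T/T_☉)² = √(7.85) / (4.643)²
       = 2.802 / 21.56 = 0.1300.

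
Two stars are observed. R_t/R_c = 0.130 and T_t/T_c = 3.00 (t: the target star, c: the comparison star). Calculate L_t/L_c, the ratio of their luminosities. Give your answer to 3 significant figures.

From the Stefan–Boltzmann law, L ∝ R²T⁴, so
L_t/L_c = (R_t/R_c)² (T_t/T_c)⁴ = (0.130)² × (3.00)⁴ = 0.01690 × 81.00 = 1.369.

1.37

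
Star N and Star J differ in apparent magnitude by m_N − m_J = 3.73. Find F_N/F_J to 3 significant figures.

F_N/F_J = 10^(−(m_N − m_J)/2.5) = 10^(-3.73/2.5) = 10^-1.492 = 0.03221.

0.0322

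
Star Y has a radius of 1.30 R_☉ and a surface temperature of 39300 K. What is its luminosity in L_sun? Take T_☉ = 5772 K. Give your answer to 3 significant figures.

L/L_☉ = (R/R_☉)² (T/T_☉)⁴ = (1.30)² × (39300/5772)⁴
       = 1.690 × (6.809)⁴ = 1.690 × 2149 = 3632.

3.63×10^3 L_sun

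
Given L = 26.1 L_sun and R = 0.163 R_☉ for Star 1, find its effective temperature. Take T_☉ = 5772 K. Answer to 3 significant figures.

T/T_☉ = (L/L_☉)^(1/4) / (R/R_☉)^(1/2)
T = 5772 × (26.1)^(1/4) / √(0.163) = 5772 × 2.260 / 0.4037 = 3.231×10^4 K.

3.23×10^4 K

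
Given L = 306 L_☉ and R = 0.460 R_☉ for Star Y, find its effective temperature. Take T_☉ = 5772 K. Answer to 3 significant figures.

3.56×10^4 K

T/T_☉ = (L/L_☉)^(1/4) / (R/R_☉)^(1/2)
T = 5772 × (306)^(1/4) / √(0.460) = 5772 × 4.182 / 0.6782 = 3.559×10^4 K.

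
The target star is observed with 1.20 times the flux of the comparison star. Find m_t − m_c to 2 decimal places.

m_t − m_c = −2.5 log₁₀(F_t/F_c) = −2.5 log₁₀(1.20) = −2.5 × (0.079) = -0.198.

-0.20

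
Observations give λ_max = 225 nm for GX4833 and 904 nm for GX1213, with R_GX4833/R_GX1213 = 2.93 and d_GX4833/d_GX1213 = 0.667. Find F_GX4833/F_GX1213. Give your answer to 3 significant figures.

Wien's law: T_GX4833/T_GX1213 = λ_GX1213/λ_GX4833 = 904/225 = 4.018.
L_GX4833/L_GX1213 = (R_GX4833/R_GX1213)²(T_GX4833/T_GX1213)⁴ = (2.93)²(4.018)⁴ = 2237.
F_GX4833/F_GX1213 = (L_GX4833/L_GX1213)/(d_GX4833/d_GX1213)² = 2237/(0.667)² = 5028.

5.03×10^3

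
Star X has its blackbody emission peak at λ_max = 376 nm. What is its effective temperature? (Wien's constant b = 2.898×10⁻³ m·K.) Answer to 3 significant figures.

T = b/λ_max = 2.898×10⁻³ / (376×10⁻⁹) = 7707 K.

7.71×10^3 K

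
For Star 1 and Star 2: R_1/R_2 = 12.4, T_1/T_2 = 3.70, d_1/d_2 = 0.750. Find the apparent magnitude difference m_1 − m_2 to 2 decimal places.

-11.77

L_1/L_2 = (12.4)²(3.70)⁴ = 2.882×10^4.
F_1/F_2 = (L_1/L_2)/(d_1/d_2)² = 2.882×10^4/0.5625 = 5.123×10^4.
m_1 − m_2 = −2.5 log₁₀(5.123×10^4) = -11.77.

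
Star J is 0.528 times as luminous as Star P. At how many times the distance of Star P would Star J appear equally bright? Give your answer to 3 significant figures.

Equal flux requires L_J/d_J² = L_P/d_P², so d_J/d_P = √(L_J/L_P)
= √(0.528) = 0.7266.

0.727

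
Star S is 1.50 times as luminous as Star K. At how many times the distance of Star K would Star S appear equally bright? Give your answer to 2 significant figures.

1.2

Equal flux requires L_S/d_S² = L_K/d_K², so d_S/d_K = √(L_S/L_K)
= √(1.50) = 1.225.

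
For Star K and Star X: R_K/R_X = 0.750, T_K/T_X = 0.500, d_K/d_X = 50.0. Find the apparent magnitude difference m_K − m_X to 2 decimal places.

12.13

L_K/L_X = (0.750)²(0.500)⁴ = 0.03516.
F_K/F_X = (L_K/L_X)/(d_K/d_X)² = 0.03516/2500 = 1.406×10^-5.
m_K − m_X = −2.5 log₁₀(1.406×10^-5) = 12.13.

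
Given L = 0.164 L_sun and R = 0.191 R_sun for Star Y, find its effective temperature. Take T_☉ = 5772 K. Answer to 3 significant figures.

8.40×10^3 K

T/T_☉ = (L/L_☉)^(1/4) / (R/R_☉)^(1/2)
T = 5772 × (0.164)^(1/4) / √(0.191) = 5772 × 0.6364 / 0.4370 = 8405 K.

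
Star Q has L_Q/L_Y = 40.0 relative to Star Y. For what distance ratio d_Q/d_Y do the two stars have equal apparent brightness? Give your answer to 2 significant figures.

Equal flux requires L_Q/d_Q² = L_Y/d_Y², so d_Q/d_Y = √(L_Q/L_Y)
= √(40.0) = 6.325.

6.3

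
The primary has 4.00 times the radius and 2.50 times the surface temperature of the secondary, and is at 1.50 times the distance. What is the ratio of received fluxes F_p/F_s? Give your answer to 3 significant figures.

278

L_p/L_s = (R_p/R_s)²(T_p/T_s)⁴ = (4.00)² × (2.50)⁴ = 625.0.
F_p/F_s = (L_p/L_s)/(d_p/d_s)² = 625.0 / (1.50)² = 277.8.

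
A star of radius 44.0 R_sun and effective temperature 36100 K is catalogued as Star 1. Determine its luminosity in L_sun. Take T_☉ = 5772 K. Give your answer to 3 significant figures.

2.96×10^6 L_sun

L/L_☉ = (R/R_☉)² (T/T_☉)⁴ = (44.0)² × (36100/5772)⁴
       = 1936 × (6.254)⁴ = 1936 × 1530 = 2.962×10^6.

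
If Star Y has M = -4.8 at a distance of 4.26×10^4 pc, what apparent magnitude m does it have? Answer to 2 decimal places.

13.35

m = M + 5 log₁₀(d/10 pc) = -4.8 + 5 log₁₀(4.26×10^4/10)
  = -4.8 + 5 × 3.629 = -4.8 + 18.15 = 13.35.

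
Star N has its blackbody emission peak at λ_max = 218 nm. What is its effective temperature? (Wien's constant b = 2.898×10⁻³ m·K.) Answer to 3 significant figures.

1.33×10^4 K

T = b/λ_max = 2.898×10⁻³ / (218×10⁻⁹) = 1.329×10^4 K.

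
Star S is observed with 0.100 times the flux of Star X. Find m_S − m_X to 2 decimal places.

m_S − m_X = −2.5 log₁₀(F_S/F_X) = −2.5 log₁₀(0.100) = −2.5 × (-1.000) = 2.500.

2.50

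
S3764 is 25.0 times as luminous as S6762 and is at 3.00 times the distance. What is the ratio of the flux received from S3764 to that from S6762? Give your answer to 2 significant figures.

2.8

F = L/(4πd²), so F_S3764/F_S6762 = (L_S3764/L_S6762) / (d_S3764/d_S6762)²
= 25.0 / (3.00)² = 25.0 / 9.000 = 2.778.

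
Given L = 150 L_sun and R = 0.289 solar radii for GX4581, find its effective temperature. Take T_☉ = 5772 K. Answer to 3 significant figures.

3.76×10^4 K

T/T_☉ = (L/L_☉)^(1/4) / (R/R_☉)^(1/2)
T = 5772 × (150)^(1/4) / √(0.289) = 5772 × 3.500 / 0.5376 = 3.758×10^4 K.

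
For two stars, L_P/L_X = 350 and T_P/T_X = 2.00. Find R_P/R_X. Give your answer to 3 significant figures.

4.68

L ∝ R²T⁴ gives R ∝ √L / T², so
R_P/R_X = √(350) / (2.00)² = 18.71 / 4.000 = 4.677.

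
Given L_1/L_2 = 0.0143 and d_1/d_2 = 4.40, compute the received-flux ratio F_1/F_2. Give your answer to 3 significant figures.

F = L/(4πd²), so F_1/F_2 = (L_1/L_2) / (d_1/d_2)²
= 0.0143 / (4.40)² = 0.0143 / 19.36 = 7.386×10^-4.

7.39×10^-4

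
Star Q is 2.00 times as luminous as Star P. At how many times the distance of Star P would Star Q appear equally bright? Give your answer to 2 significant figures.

Equal flux requires L_Q/d_Q² = L_P/d_P², so d_Q/d_P = √(L_Q/L_P)
= √(2.00) = 1.414.

1.4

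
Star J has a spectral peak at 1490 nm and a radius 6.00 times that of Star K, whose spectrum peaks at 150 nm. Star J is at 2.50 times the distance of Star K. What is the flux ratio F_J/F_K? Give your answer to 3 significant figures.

5.92×10^-4

Wien's law: T_J/T_K = λ_K/λ_J = 150/1490 = 0.1007.
L_J/L_K = (R_J/R_K)²(T_J/T_K)⁴ = (6.00)²(0.1007)⁴ = 0.003698.
F_J/F_K = (L_J/L_K)/(d_J/d_K)² = 0.003698/(2.50)² = 5.916×10^-4.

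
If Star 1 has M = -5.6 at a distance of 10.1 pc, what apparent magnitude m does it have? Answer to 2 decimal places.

m = M + 5 log₁₀(d/10 pc) = -5.6 + 5 log₁₀(10.1/10)
  = -5.6 + 5 × 0.004 = -5.6 + 0.02 = -5.58.

-5.58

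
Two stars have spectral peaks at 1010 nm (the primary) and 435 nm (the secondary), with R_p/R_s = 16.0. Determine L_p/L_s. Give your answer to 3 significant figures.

8.81

Wien's law gives T ∝ 1/λ_max, so T_p/T_s = λ_s/λ_p = 435/1010 = 0.4307.
Then L ∝ R²T⁴ gives L_p/L_s = (16.0)² × (0.4307)⁴ = 256.0 × 0.03441 = 8.809.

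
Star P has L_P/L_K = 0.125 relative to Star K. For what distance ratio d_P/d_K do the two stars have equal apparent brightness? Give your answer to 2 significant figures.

0.35

Equal flux requires L_P/d_P² = L_K/d_K², so d_P/d_K = √(L_P/L_K)
= √(0.125) = 0.3536.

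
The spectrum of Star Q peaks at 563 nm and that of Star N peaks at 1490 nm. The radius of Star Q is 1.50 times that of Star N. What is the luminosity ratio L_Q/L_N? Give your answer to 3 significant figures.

Wien's law gives T ∝ 1/λ_max, so T_Q/T_N = λ_N/λ_Q = 1490/563 = 2.647.
Then L ∝ R²T⁴ gives L_Q/L_N = (1.50)² × (2.647)⁴ = 2.250 × 49.06 = 110.4.

110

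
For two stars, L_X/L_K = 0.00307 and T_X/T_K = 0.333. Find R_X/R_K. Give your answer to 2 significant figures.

L ∝ R²T⁴ gives R ∝ √L / T², so
R_X/R_K = √(0.00307) / (0.333)² = 0.05541 / 0.1109 = 0.4997.

0.50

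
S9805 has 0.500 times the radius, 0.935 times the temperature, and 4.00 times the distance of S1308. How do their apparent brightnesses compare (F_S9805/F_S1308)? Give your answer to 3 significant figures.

L_S9805/L_S1308 = (R_S9805/R_S1308)²(T_S9805/T_S1308)⁴ = (0.500)² × (0.935)⁴ = 0.1911.
F_S9805/F_S1308 = (L_S9805/L_S1308)/(d_S9805/d_S1308)² = 0.1911 / (4.00)² = 0.01194.

0.0119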